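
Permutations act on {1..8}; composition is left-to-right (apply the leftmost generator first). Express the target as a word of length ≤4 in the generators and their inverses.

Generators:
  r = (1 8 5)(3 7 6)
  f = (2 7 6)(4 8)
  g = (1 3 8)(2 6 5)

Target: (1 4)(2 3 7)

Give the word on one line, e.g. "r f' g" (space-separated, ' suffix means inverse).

r f r'

  after r: (1 8 5)(3 7 6)
  after f: (1 4 8 5)(2 7)(3 6)
  after r': (1 4)(2 3 7)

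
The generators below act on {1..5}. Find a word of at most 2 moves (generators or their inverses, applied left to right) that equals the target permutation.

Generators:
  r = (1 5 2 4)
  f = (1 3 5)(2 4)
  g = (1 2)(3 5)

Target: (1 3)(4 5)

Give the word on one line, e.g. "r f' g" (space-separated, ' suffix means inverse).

  after r: (1 5 2 4)
  after f': (1 3)(4 5)

r f'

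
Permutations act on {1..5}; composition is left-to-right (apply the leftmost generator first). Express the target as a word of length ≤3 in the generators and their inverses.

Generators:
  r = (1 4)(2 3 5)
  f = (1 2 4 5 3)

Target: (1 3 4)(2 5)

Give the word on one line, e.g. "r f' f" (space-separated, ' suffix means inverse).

f' r f

  after f': (1 3 5 4 2)
  after r: (1 5)(2 4 3)
  after f: (1 3 4)(2 5)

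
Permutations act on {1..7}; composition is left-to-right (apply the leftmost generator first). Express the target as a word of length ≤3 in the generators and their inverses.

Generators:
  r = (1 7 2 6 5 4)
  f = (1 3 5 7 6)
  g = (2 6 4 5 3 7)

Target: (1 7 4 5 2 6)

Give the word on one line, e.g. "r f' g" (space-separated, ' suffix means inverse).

f g

  after f: (1 3 5 7 6)
  after g: (1 7 4 5 2 6)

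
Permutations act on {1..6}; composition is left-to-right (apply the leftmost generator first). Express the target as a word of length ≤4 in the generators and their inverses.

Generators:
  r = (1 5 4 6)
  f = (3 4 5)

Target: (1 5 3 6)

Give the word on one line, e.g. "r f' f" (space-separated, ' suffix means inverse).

  after f: (3 4 5)
  after r: (1 5 3 6)

f r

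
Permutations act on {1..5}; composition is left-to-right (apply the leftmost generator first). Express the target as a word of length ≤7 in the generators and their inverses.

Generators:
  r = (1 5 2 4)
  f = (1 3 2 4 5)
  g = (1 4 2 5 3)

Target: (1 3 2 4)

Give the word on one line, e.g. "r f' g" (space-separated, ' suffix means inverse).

g' g' f f r

  after g': (1 3 5 2 4)
  after g': (1 5 4 3 2)
  after f: (2 3 4)
  after f: (1 3 5)
  after r: (1 3 2 4)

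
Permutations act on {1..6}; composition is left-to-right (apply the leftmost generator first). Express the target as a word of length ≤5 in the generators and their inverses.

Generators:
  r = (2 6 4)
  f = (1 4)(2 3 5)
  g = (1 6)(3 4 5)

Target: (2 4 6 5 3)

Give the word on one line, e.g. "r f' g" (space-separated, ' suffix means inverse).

r' f f

  after r': (2 4 6)
  after f: (1 4 6 3 5 2)
  after f: (2 4 6 5 3)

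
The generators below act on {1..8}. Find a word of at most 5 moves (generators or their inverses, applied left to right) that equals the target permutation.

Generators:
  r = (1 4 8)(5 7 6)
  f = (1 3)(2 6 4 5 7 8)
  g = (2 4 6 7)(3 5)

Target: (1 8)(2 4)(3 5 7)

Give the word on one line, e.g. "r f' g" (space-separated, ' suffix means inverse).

f r' f g' r'

  after f: (1 3)(2 6 4 5 7 8)
  after r': (1 3 8 2 7 4 6)
  after f: (2 8 6 3)(5 7)
  after g': (2 8 4)(3 7)(5 6)
  after r': (1 8)(2 4)(3 5 7)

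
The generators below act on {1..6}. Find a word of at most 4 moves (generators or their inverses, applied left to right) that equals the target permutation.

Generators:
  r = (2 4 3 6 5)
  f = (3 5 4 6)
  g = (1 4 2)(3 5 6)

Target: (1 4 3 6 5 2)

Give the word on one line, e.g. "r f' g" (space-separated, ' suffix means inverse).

  after f: (3 5 4 6)
  after g: (1 4 3 6 5 2)

f g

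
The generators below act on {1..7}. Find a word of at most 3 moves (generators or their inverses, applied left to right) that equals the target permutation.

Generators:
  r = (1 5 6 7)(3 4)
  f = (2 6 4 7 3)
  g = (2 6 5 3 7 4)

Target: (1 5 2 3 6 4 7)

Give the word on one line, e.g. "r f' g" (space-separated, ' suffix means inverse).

r f'

  after r: (1 5 6 7)(3 4)
  after f': (1 5 2 3 6 4 7)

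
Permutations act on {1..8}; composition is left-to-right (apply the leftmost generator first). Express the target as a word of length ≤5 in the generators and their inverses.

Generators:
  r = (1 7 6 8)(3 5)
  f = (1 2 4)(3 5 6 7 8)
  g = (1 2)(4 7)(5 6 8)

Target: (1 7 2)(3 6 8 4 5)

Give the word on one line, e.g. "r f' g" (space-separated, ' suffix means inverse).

  after g': (1 2)(4 7)(5 8 6)
  after f: (1 4 8 7)(3 5)
  after g: (1 7 2)(3 6 8 4 5)

g' f g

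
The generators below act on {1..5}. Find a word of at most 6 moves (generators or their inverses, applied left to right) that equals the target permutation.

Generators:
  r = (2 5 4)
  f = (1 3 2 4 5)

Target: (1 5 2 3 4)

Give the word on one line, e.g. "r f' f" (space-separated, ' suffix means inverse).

r f r' f r

  after r: (2 5 4)
  after f: (1 3 2)
  after r': (1 3 4 5 2)
  after f: (1 2 3 5 4)
  after r: (1 5 2 3 4)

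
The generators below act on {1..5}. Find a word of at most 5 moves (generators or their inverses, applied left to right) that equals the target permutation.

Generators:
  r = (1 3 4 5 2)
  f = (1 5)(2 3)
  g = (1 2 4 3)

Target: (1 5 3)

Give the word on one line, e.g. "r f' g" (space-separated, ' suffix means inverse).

  after g: (1 2 4 3)
  after f: (1 3 5)(2 4)
  after g: (2 3 5)
  after f': (1 5 3)

g f g f'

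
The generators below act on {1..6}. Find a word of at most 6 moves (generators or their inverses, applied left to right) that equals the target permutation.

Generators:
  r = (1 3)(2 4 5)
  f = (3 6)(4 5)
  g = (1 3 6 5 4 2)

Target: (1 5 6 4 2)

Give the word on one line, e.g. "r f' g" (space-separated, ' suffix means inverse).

g' r g' f r

  after g': (1 2 4 5 6 3)
  after r: (1 4 2 5 6)
  after g': (1 5 3)(2 6)
  after f: (1 4 5 6 2 3)
  after r: (1 5 6 4 2)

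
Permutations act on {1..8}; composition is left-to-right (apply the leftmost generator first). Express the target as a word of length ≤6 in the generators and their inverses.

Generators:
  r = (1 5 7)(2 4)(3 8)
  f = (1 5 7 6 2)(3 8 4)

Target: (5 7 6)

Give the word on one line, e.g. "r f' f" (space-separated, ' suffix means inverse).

  after f': (1 2 6 7 5)(3 4 8)
  after r': (1 4 3 2 6 5 7)
  after r': (1 2 6)(3 4 8)
  after f: (5 7 6)

f' r' r' f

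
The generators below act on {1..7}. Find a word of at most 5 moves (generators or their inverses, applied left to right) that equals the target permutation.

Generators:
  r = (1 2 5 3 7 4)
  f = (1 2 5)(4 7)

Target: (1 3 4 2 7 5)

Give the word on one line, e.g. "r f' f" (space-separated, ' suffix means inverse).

  after f: (1 2 5)(4 7)
  after r: (1 5 2 3 7)
  after r: (1 3 4)(2 7)
  after f': (1 3 7)(2 4 5)
  after f': (1 3 4 2 7 5)

f r r f' f'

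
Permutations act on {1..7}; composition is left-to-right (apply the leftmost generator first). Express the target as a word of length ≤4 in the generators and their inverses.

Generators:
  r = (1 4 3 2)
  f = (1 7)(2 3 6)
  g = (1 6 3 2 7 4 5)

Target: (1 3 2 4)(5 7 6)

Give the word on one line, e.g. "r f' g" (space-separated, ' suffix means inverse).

g r' g

  after g: (1 6 3 2 7 4 5)
  after r': (1 6 4 5 2 7)
  after g: (1 3 2 4)(5 7 6)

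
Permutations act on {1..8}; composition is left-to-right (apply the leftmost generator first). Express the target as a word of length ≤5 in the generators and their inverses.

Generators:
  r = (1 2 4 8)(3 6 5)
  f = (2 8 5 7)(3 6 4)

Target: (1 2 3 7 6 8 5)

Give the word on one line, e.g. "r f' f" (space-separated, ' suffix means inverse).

f f r' f'

  after f: (2 8 5 7)(3 6 4)
  after f: (2 5)(3 4 6)(7 8)
  after r': (1 8 7 4 3 2 6 5)
  after f': (1 2 3 7 6 8 5)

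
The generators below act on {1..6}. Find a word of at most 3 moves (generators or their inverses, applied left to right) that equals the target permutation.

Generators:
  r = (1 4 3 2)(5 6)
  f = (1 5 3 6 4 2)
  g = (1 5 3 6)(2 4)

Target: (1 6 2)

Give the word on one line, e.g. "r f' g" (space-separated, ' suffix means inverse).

  after r': (1 2 3 4)(5 6)
  after f': (1 4 2 5 3 6)
  after f': (1 6 2)

r' f' f'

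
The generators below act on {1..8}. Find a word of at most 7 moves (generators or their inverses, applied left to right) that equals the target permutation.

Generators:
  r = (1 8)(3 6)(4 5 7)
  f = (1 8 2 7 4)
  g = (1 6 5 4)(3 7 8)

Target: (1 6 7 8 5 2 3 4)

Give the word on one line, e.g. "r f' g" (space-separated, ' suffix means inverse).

  after r: (1 8)(3 6)(4 5 7)
  after f': (2 8 4 5)(3 6)
  after r: (1 8 5 2)(4 7)
  after g: (1 3 7)(2 6 5)(4 8)
  after r: (1 6 7 8 5 2 3 4)

r f' r g r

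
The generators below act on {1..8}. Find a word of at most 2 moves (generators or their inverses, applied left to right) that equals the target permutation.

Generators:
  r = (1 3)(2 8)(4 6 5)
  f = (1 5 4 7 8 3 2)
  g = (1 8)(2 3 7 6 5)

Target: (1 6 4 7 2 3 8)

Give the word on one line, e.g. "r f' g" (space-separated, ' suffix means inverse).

f r'

  after f: (1 5 4 7 8 3 2)
  after r': (1 6 4 7 2 3 8)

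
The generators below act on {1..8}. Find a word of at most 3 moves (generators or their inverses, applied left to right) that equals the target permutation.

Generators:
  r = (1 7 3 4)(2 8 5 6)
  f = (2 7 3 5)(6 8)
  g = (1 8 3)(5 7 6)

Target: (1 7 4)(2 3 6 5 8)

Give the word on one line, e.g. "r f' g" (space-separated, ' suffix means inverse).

f r

  after f: (2 7 3 5)(6 8)
  after r: (1 7 4)(2 3 6 5 8)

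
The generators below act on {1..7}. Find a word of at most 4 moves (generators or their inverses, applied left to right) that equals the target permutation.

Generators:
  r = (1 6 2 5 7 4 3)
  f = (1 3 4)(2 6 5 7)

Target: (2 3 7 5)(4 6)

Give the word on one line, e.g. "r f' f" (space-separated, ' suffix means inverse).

  after f: (1 3 4)(2 6 5 7)
  after r': (1 4 3 7 6 2)
  after f': (1 3 5 6 7 2 4)
  after r: (2 3 7 5)(4 6)

f r' f' r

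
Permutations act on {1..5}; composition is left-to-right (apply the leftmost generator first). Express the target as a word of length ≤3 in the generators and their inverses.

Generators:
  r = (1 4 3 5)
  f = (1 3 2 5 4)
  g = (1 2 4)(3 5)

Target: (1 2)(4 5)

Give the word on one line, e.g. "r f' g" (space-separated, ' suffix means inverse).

g r'

  after g: (1 2 4)(3 5)
  after r': (1 2)(4 5)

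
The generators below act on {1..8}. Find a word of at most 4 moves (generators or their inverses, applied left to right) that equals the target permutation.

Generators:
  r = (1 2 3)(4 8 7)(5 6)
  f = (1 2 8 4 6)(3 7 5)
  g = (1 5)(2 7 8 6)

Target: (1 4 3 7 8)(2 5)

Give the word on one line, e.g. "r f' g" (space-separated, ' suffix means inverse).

  after r: (1 2 3)(4 8 7)(5 6)
  after g': (1 6)(2 3 5 8)(4 7)
  after f': (1 4 3 7 8)(2 5)

r g' f'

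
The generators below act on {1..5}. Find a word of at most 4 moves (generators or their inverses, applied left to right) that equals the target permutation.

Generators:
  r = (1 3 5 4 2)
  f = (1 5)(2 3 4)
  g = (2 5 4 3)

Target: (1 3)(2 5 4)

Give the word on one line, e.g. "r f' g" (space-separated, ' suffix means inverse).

r' g'

  after r': (1 2 4 5 3)
  after g': (1 3)(2 5 4)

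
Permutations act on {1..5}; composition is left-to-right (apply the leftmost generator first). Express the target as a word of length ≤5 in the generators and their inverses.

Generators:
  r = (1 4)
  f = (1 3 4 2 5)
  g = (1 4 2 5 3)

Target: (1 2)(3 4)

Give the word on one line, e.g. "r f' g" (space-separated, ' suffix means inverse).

  after f: (1 3 4 2 5)
  after g': (1 5 3)
  after r': (1 5 3 4)
  after g': (1 2 4 3)
  after r': (1 2)(3 4)

f g' r' g' r'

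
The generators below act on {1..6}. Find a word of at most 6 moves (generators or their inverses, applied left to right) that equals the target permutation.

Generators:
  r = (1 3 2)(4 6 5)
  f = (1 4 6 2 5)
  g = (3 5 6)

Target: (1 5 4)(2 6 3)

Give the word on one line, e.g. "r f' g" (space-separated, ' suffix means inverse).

f g' f g'

  after f: (1 4 6 2 5)
  after g': (1 4 5)(2 3 6)
  after f: (1 6 5 4)(2 3)
  after g': (1 5 4)(2 6 3)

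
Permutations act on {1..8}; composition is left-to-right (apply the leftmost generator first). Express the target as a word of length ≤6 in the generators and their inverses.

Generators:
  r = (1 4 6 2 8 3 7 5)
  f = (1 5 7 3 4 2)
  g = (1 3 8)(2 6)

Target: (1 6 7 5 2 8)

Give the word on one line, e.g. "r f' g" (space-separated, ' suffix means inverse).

r' f' r r f

  after r': (1 5 7 3 8 2 6 4)
  after f': (2 6 3 8 4)
  after r: (1 4 8 6 7 5)
  after r: (1 6 5 4 3 7)(2 8)
  after f: (1 6 7 5 2 8)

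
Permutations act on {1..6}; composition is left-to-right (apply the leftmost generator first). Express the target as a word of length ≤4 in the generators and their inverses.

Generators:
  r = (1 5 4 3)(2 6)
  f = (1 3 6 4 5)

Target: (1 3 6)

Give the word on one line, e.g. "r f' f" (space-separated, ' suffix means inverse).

  after r: (1 5 4 3)(2 6)
  after r: (1 4)(3 5)
  after f': (1 6 3 4 5)
  after f': (1 3 6)

r r f' f'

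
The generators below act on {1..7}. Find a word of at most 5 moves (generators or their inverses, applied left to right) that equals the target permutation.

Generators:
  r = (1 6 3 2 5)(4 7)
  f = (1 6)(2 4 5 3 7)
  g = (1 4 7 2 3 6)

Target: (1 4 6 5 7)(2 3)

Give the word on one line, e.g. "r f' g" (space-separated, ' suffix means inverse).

r' r' f r r

  after r': (1 5 2 3 6)(4 7)
  after r': (1 2 6 5 3)
  after f: (1 4 5 7 2)(3 6)
  after r: (1 7 5 4)(2 6)
  after r: (1 4 6 5 7)(2 3)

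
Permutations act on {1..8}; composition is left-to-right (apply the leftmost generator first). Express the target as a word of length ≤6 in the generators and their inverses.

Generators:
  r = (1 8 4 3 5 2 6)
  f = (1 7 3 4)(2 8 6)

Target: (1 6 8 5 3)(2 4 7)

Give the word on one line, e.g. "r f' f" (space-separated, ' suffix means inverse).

r' f r f r

  after r': (1 6 2 5 3 4 8)
  after f: (1 2 5 4 6 8 7 3)
  after r: (1 6 4)(3 8 7 5)
  after f: (1 2 8 3 6)(4 7 5)
  after r: (1 6 8 5 3)(2 4 7)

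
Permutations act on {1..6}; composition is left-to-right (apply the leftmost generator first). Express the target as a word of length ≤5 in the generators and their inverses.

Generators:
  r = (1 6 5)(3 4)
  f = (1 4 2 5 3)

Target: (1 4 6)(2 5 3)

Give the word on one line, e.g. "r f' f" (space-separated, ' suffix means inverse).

  after r': (1 5 6)(3 4)
  after f': (1 2 4 5 6 3)
  after r': (1 2 3 5)(4 6)
  after f': (1 4 6)(2 5 3)

r' f' r' f'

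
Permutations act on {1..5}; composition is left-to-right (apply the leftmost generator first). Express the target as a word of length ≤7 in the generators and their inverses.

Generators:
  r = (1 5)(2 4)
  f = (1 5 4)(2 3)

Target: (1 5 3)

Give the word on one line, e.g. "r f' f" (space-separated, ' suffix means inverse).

f r' f r' r'

  after f: (1 5 4)(2 3)
  after r': (2 3 4 5)
  after f: (1 5 3)
  after r': (2 4)(3 5)
  after r': (1 5 3)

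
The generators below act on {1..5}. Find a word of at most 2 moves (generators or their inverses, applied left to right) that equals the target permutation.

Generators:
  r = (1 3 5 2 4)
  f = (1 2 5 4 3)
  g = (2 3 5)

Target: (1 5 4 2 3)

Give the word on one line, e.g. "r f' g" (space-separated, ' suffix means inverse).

f g'

  after f: (1 2 5 4 3)
  after g': (1 5 4 2 3)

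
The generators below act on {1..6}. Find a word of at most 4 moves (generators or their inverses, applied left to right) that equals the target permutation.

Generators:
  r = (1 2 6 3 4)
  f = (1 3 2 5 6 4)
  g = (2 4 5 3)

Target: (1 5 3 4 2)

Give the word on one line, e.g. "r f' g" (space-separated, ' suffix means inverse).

  after f': (1 4 6 5 2 3)
  after g: (1 5 4 6 3)
  after r': (1 5 3 4 2)

f' g r'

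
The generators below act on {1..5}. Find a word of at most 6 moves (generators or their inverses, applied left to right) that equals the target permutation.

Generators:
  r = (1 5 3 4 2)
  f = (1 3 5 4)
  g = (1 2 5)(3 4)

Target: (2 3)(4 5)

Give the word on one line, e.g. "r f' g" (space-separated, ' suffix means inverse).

  after r: (1 5 3 4 2)
  after f: (1 4 2 3)
  after r': (1 3 2 5)
  after f': (2 3)(4 5)

r f r' f'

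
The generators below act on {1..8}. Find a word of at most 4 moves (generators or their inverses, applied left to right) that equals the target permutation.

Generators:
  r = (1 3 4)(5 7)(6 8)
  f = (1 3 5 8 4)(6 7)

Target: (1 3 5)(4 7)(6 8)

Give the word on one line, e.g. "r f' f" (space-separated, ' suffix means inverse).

  after f': (1 4 8 5 3)(6 7)
  after r: (4 6 5)(7 8)
  after f: (1 3 5)(4 7)(6 8)

f' r f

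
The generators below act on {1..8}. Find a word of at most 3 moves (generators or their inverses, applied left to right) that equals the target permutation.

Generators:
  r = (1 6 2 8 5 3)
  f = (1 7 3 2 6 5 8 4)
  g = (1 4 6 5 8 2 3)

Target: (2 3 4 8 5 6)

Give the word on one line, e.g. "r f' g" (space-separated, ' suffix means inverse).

  after g: (1 4 6 5 8 2 3)
  after g: (1 6 8 3 4 5 2)
  after r': (2 3 4 8 5 6)

g g r'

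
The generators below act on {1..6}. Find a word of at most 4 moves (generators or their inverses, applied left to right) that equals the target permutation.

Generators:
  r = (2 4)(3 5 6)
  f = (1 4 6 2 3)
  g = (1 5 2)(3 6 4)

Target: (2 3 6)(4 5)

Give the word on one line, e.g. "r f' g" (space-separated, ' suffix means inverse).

  after f: (1 4 6 2 3)
  after g': (1 6 5)(2 4 3)
  after r: (1 3 4 5)
  after f: (2 3 6)(4 5)

f g' r f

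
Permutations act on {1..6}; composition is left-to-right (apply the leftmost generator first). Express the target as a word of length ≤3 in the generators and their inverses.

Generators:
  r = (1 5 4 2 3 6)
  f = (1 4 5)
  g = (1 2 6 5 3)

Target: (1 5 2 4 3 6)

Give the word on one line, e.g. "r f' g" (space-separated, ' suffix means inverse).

r' g

  after r': (1 6 3 2 4 5)
  after g: (1 5 2 4 3 6)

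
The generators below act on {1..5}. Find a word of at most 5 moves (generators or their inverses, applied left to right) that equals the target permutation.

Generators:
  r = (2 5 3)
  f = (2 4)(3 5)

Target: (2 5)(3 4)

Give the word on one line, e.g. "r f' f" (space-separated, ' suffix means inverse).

f' r' f' r' r'

  after f': (2 4)(3 5)
  after r': (2 4 3)
  after f': (3 4 5)
  after r': (2 3 4)
  after r': (2 5)(3 4)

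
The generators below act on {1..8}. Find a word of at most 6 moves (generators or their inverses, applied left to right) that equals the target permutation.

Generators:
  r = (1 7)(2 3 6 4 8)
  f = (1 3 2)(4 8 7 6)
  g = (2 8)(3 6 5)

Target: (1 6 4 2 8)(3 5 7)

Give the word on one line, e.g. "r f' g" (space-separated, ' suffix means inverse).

g r' g' f

  after g: (2 8)(3 6 5)
  after r': (1 7)(2 4 6 5)
  after g': (1 7)(2 4 3 5 8)
  after f: (1 6 4 2 8)(3 5 7)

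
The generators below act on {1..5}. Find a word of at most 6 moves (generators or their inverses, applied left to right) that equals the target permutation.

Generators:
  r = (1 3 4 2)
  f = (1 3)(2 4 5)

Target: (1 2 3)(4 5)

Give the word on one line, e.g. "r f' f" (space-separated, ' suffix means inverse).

f' r' f r r

  after f': (1 3)(2 5 4)
  after r': (2 5 3)
  after f: (1 3 4 5)
  after r: (1 4 5 3 2)
  after r: (1 2 3)(4 5)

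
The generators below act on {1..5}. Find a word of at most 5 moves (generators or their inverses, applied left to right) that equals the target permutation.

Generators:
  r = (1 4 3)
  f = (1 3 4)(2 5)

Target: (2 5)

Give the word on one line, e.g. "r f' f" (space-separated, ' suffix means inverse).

r' r' f

  after r': (1 3 4)
  after r': (1 4 3)
  after f: (2 5)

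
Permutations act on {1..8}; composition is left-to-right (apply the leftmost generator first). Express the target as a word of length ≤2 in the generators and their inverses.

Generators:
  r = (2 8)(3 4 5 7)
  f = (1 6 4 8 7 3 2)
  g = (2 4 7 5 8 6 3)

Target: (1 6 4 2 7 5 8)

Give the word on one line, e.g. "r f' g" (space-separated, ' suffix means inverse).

r' f

  after r': (2 8)(3 7 5 4)
  after f: (1 6 4 2 7 5 8)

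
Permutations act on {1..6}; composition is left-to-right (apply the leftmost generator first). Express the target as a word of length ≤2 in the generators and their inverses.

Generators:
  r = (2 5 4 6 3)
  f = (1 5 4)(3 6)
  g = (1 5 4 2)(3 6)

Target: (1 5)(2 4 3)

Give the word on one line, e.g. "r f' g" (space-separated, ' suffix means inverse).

  after r: (2 5 4 6 3)
  after f: (1 5)(2 4 3)

r f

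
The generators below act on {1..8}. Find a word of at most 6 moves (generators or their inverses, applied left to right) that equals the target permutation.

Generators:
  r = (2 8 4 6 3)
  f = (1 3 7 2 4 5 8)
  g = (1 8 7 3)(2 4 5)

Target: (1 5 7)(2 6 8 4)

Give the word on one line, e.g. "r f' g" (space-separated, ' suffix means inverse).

g f' r' r'

  after g: (1 8 7 3)(2 4 5)
  after f': (1 5 7)(3 8)
  after r': (1 5 7)(2 3)(4 8 6)
  after r': (1 5 7)(2 6 8 4)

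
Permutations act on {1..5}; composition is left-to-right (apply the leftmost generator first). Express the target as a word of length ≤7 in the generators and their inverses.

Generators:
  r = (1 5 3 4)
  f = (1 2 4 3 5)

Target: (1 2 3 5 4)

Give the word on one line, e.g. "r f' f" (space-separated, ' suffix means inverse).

  after f': (1 5 3 4 2)
  after r: (1 3)(2 5 4)
  after f': (1 4)(2 3 5)
  after f': (1 2 4 5)
  after r': (1 2 3 5 4)

f' r f' f' r'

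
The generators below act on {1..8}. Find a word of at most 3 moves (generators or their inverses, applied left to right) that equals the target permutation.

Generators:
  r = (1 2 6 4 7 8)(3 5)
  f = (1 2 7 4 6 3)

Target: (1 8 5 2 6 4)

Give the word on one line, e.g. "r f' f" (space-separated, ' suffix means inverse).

r f' r'

  after r: (1 2 6 4 7 8)(3 5)
  after f': (2 4)(3 5 6 7 8)
  after r': (1 8 5 2 6 4)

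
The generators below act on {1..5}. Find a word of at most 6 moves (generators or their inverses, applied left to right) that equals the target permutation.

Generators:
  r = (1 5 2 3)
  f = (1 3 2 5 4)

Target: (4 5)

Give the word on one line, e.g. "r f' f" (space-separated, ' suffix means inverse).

f r' r' r'

  after f: (1 3 2 5 4)
  after r': (1 2)(3 5 4)
  after r': (1 5 4 2 3)
  after r': (4 5)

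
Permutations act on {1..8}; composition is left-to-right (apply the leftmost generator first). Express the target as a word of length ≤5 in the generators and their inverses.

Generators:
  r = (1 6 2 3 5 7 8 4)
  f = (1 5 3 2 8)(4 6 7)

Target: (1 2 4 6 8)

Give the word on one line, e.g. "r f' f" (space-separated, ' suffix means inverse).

  after r: (1 6 2 3 5 7 8 4)
  after f': (1 4 8 7 2 5 6 3)
  after r: (2 7 3 6 5)
  after r: (1 6 7 5 3 2 8 4)
  after r: (1 2 4 6 8)

r f' r r r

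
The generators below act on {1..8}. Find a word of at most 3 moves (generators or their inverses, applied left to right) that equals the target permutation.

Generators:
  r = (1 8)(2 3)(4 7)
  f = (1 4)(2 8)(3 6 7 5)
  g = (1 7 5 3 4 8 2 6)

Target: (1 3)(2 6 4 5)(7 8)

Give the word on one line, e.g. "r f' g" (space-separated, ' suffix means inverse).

  after r: (1 8)(2 3)(4 7)
  after f: (1 2 6 7)(3 8 4 5)
  after r: (1 3)(2 6 4 5)(7 8)

r f r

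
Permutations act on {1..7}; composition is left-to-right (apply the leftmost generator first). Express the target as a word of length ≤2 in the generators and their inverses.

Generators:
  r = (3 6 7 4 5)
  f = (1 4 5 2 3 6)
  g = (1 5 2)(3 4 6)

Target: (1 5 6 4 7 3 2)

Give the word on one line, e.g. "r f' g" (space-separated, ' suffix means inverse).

  after r': (3 5 4 7 6)
  after g: (1 5 6 4 7 3 2)

r' g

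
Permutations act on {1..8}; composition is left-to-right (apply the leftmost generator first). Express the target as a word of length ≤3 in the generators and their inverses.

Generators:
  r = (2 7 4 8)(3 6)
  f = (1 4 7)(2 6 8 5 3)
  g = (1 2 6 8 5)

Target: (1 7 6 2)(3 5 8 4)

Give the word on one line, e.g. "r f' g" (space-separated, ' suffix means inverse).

  after r': (2 8 4 7)(3 6)
  after r': (2 4)(7 8)
  after f': (1 7 6 2)(3 5 8 4)

r' r' f'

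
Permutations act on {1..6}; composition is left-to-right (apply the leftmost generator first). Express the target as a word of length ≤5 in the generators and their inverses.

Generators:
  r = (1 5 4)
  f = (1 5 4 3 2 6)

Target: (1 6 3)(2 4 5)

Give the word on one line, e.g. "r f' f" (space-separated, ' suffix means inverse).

r' f' r' f'

  after r': (1 4 5)
  after f': (1 5 6 2 3 4)
  after r': (2 3 5 6)
  after f': (1 6 3)(2 4 5)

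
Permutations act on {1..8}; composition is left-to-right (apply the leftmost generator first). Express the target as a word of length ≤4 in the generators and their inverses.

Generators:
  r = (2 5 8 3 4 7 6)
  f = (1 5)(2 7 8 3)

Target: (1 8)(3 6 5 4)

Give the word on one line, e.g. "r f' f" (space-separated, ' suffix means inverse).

r' f' r

  after r': (2 6 7 4 3 8 5)
  after f': (1 5 3 7 4 8)(2 6)
  after r: (1 8)(3 6 5 4)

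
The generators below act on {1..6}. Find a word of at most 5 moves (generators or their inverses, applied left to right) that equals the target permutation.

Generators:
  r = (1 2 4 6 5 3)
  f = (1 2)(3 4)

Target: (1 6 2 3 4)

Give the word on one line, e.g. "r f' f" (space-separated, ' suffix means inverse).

r' f' r f'

  after r': (1 3 5 6 4 2)
  after f': (1 4)(3 5 6)
  after r: (1 6)(2 4)
  after f': (1 6 2 3 4)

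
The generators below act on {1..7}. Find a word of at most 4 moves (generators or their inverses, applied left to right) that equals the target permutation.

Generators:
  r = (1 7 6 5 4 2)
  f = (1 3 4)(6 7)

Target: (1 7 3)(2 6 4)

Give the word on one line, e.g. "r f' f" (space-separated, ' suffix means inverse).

r' f r r

  after r': (1 2 4 5 6 7)
  after f: (1 2)(3 4 5 7)
  after r: (2 7 3)(5 6)
  after r: (1 7 3)(2 6 4)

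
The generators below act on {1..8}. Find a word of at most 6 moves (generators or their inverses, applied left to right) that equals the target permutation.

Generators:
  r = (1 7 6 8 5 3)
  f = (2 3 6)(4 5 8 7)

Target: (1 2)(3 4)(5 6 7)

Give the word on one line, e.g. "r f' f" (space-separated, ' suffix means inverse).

  after r': (1 3 5 8 6 7)
  after f': (1 2 6 8 3 4 7)
  after r': (1 2 7 3 4)(5 8)
  after r': (1 2)(3 4)(5 6 7)

r' f' r' r'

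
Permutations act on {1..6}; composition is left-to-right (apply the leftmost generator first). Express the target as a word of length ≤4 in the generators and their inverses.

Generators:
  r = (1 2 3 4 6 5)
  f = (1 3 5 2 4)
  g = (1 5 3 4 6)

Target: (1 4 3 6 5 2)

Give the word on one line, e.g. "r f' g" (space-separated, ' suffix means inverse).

  after r: (1 2 3 4 6 5)
  after g: (1 2 4)(3 6)
  after f: (1 4 3 6 5 2)

r g f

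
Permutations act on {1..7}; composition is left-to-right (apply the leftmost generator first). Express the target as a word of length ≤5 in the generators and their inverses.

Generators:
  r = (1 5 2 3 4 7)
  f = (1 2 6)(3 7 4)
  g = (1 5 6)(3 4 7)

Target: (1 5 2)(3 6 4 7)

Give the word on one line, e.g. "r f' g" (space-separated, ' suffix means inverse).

  after g: (1 5 6)(3 4 7)
  after f: (1 5)(2 6)
  after g': (2 5 6)(3 7 4)
  after r: (1 5 6 3)
  after f': (1 5 2)(3 6 4 7)

g f g' r f'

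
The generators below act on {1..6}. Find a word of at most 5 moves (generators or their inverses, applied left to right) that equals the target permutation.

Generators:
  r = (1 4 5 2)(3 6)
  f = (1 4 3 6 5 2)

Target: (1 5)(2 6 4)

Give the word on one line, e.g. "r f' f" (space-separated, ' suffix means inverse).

f' r f' f'

  after f': (1 2 5 6 3 4)
  after r: (3 5)
  after f': (1 2 5 4)(3 6)
  after f': (1 5)(2 6 4)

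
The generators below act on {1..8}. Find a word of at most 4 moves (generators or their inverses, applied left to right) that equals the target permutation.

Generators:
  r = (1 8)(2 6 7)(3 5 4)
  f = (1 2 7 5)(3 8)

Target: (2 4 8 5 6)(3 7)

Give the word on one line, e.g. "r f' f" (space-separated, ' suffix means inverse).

  after f: (1 2 7 5)(3 8)
  after f: (1 7)(2 5)
  after r: (1 2 4 3 5 6 7 8)
  after f': (2 4 8 5 6)(3 7)

f f r f'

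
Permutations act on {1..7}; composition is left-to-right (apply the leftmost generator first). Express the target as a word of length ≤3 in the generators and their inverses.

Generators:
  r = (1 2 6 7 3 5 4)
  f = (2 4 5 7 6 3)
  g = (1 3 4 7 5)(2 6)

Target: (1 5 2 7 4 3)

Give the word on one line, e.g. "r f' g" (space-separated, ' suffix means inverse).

g r

  after g: (1 3 4 7 5)(2 6)
  after r: (1 5 2 7 4 3)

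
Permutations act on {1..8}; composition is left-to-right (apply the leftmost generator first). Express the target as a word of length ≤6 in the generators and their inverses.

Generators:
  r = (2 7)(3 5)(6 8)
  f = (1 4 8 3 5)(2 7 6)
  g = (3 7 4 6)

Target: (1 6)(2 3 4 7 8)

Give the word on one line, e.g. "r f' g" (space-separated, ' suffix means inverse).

  after g: (3 7 4 6)
  after r': (2 7 4 8 6 5 3)
  after f: (1 4 3 7 8 2 6)
  after g: (1 6)(2 3 4 7 8)

g r' f g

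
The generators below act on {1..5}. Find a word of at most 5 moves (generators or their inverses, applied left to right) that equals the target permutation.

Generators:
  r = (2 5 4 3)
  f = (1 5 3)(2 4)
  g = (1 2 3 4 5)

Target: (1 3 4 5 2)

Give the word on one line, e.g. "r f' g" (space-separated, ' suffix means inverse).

  after r: (2 5 4 3)
  after g: (1 2)
  after r': (1 3 4 5 2)

r g r'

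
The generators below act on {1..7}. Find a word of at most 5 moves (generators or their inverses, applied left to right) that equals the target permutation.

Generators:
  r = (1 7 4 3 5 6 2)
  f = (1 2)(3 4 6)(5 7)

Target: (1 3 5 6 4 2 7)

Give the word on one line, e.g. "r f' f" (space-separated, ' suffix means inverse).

  after r': (1 2 6 5 3 4 7)
  after r': (1 6 3 7 2 5 4)
  after f: (1 3 5 6 4 2 7)

r' r' f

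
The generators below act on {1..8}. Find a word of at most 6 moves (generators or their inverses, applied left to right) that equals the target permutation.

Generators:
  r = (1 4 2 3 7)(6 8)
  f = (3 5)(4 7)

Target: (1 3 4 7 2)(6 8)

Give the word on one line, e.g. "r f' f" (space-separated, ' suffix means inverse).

  after r: (1 4 2 3 7)(6 8)
  after r: (1 2 7 4 3)
  after r: (1 3 4 7 2)(6 8)
  after f: (1 5 3 7 2)(6 8)
  after f: (1 3 4 7 2)(6 8)

r r r f f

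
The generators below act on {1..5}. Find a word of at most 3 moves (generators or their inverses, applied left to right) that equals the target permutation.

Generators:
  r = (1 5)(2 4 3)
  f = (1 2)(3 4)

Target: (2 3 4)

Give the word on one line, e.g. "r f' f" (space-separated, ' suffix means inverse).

r r

  after r: (1 5)(2 4 3)
  after r: (2 3 4)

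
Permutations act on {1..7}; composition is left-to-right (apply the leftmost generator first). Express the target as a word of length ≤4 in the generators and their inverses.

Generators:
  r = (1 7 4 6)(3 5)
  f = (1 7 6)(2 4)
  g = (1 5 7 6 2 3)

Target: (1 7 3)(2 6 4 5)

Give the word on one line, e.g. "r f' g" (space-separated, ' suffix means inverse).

  after r': (1 6 4 7)(3 5)
  after g': (1 7 3)(2 6 4 5)

r' g'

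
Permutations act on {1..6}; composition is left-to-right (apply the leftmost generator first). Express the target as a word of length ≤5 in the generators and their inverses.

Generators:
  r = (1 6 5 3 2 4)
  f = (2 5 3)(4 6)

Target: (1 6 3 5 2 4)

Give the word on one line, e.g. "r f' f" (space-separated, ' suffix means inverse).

f r' f'

  after f: (2 5 3)(4 6)
  after r': (1 4)(2 6)
  after f': (1 6 3 5 2 4)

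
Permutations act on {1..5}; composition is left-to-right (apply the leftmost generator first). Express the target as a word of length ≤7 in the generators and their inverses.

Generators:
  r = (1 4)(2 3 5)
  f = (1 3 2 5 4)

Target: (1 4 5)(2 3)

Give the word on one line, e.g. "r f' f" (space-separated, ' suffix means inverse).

f' f' f' r' f

  after f': (1 4 5 2 3)
  after f': (1 5 3 4 2)
  after f': (1 2 4 3 5)
  after r': (1 5 4 2)
  after f: (1 4 5)(2 3)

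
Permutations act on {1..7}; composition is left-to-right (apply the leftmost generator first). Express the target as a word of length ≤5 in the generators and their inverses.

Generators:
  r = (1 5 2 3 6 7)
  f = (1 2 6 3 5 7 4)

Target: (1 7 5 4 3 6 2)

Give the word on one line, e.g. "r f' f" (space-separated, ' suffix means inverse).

f' r' f r f

  after f': (1 4 7 5 3 6 2)
  after r': (1 4 6 5 2 7)
  after f: (2 4 3 5 6 7)
  after r: (1 5 7 3 2 4 6)
  after f: (1 7 5 4 3 6 2)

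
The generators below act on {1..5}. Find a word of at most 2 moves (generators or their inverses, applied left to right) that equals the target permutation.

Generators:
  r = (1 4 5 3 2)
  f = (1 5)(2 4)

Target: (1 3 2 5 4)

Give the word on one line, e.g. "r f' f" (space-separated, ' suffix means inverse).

  after f: (1 5)(2 4)
  after r: (1 3 2 5 4)

f r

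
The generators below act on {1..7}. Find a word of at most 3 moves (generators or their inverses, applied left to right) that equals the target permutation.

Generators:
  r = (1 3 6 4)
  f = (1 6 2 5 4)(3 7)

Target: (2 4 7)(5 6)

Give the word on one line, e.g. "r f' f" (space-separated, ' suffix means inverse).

  after f: (1 6 2 5 4)(3 7)
  after r: (1 4 3 7 6 2 5)
  after f: (2 4 7)(5 6)

f r f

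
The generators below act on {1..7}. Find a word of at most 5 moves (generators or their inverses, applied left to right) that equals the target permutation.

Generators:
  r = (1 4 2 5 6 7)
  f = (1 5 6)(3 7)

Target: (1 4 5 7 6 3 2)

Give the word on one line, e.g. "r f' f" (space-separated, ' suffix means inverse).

  after f: (1 5 6)(3 7)
  after r': (1 2 4)(3 6 7)
  after f': (1 2 4 6 3 5)
  after r': (1 4 5 7 6 3 2)

f r' f' r'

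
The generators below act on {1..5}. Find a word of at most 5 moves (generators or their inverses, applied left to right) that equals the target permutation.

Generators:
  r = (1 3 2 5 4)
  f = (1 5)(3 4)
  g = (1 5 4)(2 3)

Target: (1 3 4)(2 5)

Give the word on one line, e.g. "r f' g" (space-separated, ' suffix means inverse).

  after r': (1 4 5 2 3)
  after g: (3 5)
  after r: (1 3 4)(2 5)

r' g r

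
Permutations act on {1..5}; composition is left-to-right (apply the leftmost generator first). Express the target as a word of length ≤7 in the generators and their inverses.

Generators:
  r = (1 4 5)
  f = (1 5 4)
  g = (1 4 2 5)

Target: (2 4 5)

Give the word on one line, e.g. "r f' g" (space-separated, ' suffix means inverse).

g f' f' r' g

  after g: (1 4 2 5)
  after f': (1 5 4 2)
  after f': (2 4)
  after r': (1 5 4 2)
  after g: (2 4 5)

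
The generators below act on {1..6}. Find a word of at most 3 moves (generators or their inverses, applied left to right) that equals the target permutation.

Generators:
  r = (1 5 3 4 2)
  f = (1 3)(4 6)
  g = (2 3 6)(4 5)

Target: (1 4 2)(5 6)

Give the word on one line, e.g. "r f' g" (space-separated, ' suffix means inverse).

f g f'

  after f: (1 3)(4 6)
  after g: (1 6 5 4 2 3)
  after f': (1 4 2)(5 6)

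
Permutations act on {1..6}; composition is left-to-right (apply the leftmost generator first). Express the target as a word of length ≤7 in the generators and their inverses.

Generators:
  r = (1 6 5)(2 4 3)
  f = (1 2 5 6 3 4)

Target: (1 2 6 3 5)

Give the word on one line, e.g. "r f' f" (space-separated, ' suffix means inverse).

  after r': (1 5 6)(2 3 4)
  after f: (1 6 2 4 5 3)
  after r': (3 5 4 6)
  after r': (1 5 2 3 6 4)
  after f': (1 2 6 3 5)

r' f r' r' f'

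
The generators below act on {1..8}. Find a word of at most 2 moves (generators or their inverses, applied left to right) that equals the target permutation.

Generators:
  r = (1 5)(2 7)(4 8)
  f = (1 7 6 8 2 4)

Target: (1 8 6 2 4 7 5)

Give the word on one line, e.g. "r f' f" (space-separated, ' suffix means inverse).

f' r'

  after f': (1 4 2 8 6 7)
  after r': (1 8 6 2 4 7 5)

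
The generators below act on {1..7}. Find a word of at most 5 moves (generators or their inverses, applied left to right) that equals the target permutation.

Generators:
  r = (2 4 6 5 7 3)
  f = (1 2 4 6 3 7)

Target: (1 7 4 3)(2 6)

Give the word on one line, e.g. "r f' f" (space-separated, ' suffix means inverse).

  after r': (2 3 7 5 6 4)
  after f: (1 2 7 5 3)
  after r': (1 3)(2 5 7 6 4)
  after r': (1 7 4 3)(2 6)

r' f r' r'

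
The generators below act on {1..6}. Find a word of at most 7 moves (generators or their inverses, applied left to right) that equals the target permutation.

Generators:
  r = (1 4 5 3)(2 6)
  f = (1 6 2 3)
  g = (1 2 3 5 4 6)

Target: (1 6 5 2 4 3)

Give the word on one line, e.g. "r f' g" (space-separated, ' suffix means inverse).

  after f: (1 6 2 3)
  after r: (1 2)(3 4 5)
  after g: (1 3 6)
  after r: (2 6 4 5 3)
  after g': (1 6 5 2 4 3)

f r g r g'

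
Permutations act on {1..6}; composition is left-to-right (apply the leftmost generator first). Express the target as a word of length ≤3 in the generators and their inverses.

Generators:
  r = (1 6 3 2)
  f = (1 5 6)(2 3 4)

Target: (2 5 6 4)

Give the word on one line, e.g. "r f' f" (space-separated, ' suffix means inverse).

  after r: (1 6 3 2)
  after f: (2 5 6 4)

r f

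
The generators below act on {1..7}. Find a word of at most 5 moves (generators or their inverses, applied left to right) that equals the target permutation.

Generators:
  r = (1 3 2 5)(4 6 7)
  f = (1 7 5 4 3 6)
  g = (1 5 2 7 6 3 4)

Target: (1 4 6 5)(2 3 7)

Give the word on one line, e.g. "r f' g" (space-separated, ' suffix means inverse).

g r g'

  after g: (1 5 2 7 6 3 4)
  after r: (2 4 3 6)
  after g': (1 4 6 5)(2 3 7)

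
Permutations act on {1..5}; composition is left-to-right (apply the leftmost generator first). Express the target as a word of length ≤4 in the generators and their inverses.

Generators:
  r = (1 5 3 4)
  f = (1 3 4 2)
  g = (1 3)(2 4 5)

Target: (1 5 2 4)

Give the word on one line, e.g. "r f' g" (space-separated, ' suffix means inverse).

f g r

  after f: (1 3 4 2)
  after g: (2 3 5)
  after r: (1 5 2 4)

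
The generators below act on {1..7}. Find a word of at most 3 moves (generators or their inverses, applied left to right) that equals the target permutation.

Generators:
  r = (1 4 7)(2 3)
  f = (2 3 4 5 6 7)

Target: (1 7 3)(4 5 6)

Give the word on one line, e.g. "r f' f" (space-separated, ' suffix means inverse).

f r'

  after f: (2 3 4 5 6 7)
  after r': (1 7 3)(4 5 6)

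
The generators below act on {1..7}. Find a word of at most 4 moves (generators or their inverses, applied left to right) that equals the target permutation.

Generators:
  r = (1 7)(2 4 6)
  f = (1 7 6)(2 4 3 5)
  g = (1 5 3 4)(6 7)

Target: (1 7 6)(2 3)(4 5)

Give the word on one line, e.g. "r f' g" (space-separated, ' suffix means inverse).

f' f'

  after f': (1 6 7)(2 5 3 4)
  after f': (1 7 6)(2 3)(4 5)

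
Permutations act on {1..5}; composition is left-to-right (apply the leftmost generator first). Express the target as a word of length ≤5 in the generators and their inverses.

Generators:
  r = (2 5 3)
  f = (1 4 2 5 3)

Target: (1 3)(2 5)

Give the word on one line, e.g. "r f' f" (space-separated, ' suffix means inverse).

  after f': (1 3 5 2 4)
  after r: (1 2 4)
  after f: (1 5 3)
  after r: (1 3)(2 5)

f' r f r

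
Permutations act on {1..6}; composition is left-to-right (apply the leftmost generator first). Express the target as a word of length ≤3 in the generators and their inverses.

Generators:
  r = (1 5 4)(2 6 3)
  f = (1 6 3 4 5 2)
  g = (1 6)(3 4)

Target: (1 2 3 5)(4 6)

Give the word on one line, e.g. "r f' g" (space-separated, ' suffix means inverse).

g' r'

  after g': (1 6)(3 4)
  after r': (1 2 3 5)(4 6)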